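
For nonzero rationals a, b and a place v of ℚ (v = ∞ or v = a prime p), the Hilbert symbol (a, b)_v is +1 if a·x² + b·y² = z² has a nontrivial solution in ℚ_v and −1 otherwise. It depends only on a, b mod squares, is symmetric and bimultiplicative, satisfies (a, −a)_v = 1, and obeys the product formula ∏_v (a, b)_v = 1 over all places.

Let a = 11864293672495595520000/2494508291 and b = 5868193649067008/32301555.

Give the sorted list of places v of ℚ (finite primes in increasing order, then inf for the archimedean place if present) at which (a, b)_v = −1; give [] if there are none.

[2, 5]

(a, b) ≡ (1122, 3315) mod (ℚ^×)²; places V = {2, 3, 5, 7, 11, 13, 17, 37, 41, ∞}.
(a,b)_37: α=-4, u≡28; β=-2, v≡29 (mod 37); (28|37)=+1, (29|37)=-1; sign (−1)^0·+1^-2·-1^-4 = +1.
(a,b)_3: α=1, u≡2; β=-1, v≡1 (mod 3); (2|3)=-1, (1|3)=+1; sign (−1)^1·-1^-1·+1^1 = +1.
(a,b)_7: α=6, u≡1; β=4, v≡4 (mod 7); (1|7)=+1, (4|7)=+1; sign (−1)^0·+1^4·+1^6 = +1.
(a,b)_5: α=4, u≡2; β=-1, v≡3 (mod 5); (2|5)=-1, (3|5)=-1; sign (−1)^0·-1^-1·-1^4 = -1.
(a,b)_41: α=0, u≡17; β=2, v≡11 (mod 41); (17|41)=-1, (11|41)=-1; sign (−1)^0·-1^2·-1^0 = +1.
(a,b)_11: α=-3, u≡3; β=-2, v≡4 (mod 11); (3|11)=+1, (4|11)=+1; sign (−1)^0·+1^-2·+1^-3 = +1.
(a,b)_13: α=0, u≡3; β=-1, v≡2 (mod 13); (3|13)=+1, (2|13)=-1; sign (−1)^0·+1^-1·-1^0 = +1.
(a,b)_2: α=17, β=10; u≡1, v≡3 (mod 8); ε(u)ε(v)=0·1, αω(v)=17·1, βω(u)=10·0; sum ≡ 1  ⇒  -1.
(a,b)_17: α=7, u≡4; β=5, v≡13 (mod 17); (4|17)=+1, (13|17)=+1; sign (−1)^0·+1^5·+1^7 = +1.
(a,b)_∞: sgn(1122)=+, sgn(3315)=+, so +1.
(1122, 3315 / ℚ) ramifies at {2, 5}: a division algebra.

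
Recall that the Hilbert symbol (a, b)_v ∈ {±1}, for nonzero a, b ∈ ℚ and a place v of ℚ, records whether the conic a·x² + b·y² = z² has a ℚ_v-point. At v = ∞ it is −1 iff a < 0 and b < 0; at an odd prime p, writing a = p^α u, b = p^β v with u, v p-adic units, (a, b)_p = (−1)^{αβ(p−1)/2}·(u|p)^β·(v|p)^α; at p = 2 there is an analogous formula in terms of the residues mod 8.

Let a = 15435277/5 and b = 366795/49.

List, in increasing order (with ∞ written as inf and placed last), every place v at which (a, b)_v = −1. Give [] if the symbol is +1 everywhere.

[3, 5, 11, 23]

Mod squares: a ≡ 1265, b ≡ 40755. Check v ∈ {∞, 2, 3, 5, 7, 11, 13, 19, 23}.
v=11: a=11^1·(≡5), b=11^1·(≡3) mod 11; (5|11)=+1, (3|11)=+1; (−1)^{1·1·5}·(+1)^1·(+1)^1 = -1.
v=19: a=19^2·(≡9), b=19^1·(≡7) mod 19; (9|19)=+1, (7|19)=+1; (−1)^{2·1·9}·(+1)^1·(+1)^2 = +1.
v=3: a=3^0·(≡2), b=3^3·(≡1) mod 3; (2|3)=-1, (1|3)=+1; (−1)^{0·3·1}·(-1)^3·(+1)^0 = -1.
v=5: a=5^-1·(≡2), b=5^1·(≡1) mod 5; (2|5)=-1, (1|5)=+1; (−1)^{-1·1·2}·(-1)^1·(+1)^-1 = -1.
v=23: a=23^1·(≡1), b=23^0·(≡20) mod 23; (1|23)=+1, (20|23)=-1; (−1)^{1·0·11}·(+1)^0·(-1)^1 = -1.
v=13: a=13^2·(≡12), b=13^1·(≡7) mod 13; (12|13)=+1, (7|13)=-1; (−1)^{2·1·6}·(+1)^1·(-1)^2 = +1.
v=7: a=7^0·(≡5), b=7^-2·(≡2) mod 7; (5|7)=-1, (2|7)=+1; (−1)^{0·-2·3}·(-1)^-2·(+1)^0 = +1.
v=∞: 1265 > 0 and 40755 > 0  ⇒  (a,b)_∞ = +1.
v=2: v_2(a)=0, v_2(b)=0; units ≡ 1, 3 (mod 8); ε·ε+αω+βω = 0·1+0·1+0·0 ≡ 0  ⇒  (a,b)_2 = +1.
|Ram(1265, 40755)| = 4, even; anisotropic at {3, 5, 11, 23}.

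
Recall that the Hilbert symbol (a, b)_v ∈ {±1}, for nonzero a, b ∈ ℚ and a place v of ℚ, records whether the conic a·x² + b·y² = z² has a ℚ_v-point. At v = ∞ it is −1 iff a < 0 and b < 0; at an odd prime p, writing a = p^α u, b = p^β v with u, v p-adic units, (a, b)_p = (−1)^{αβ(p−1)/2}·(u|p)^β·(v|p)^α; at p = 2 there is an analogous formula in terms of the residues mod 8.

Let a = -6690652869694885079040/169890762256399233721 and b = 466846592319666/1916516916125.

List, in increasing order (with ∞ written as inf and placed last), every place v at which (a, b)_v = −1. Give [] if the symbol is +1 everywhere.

(a, b) ≡ (-10, 170) mod (ℚ^×)²; places V = {2, 3, 5, 7, 13, 17, 19, 23, ∞}.
(a,b)_17: α=-2, u≡3; β=3, v≡11 (mod 17); (3|17)=-1, (11|17)=-1; sign (−1)^0·-1^3·-1^-2 = -1.
(a,b)_∞: sgn(-10)=−, sgn(170)=+, so +1.
(a,b)_5: α=1, u≡2; β=-3, v≡4 (mod 5); (2|5)=-1, (4|5)=+1; sign (−1)^0·-1^-3·+1^1 = -1.
(a,b)_23: α=0, u≡12; β=2, v≡1 (mod 23); (12|23)=+1, (1|23)=+1; sign (−1)^0·+1^2·+1^0 = +1.
(a,b)_19: α=-2, u≡16; β=-4, v≡18 (mod 19); (16|19)=+1, (18|19)=-1; sign (−1)^0·+1^-4·-1^-2 = +1.
(a,b)_13: α=4, u≡10; β=2, v≡10 (mod 13); (10|13)=+1, (10|13)=+1; sign (−1)^0·+1^2·+1^4 = +1.
(a,b)_7: α=-18, u≡4; β=-6, v≡4 (mod 7); (4|7)=+1, (4|7)=+1; sign (−1)^0·+1^-6·+1^-18 = +1.
(a,b)_3: α=28, u≡2; β=12, v≡2 (mod 3); (2|3)=-1, (2|3)=-1; sign (−1)^0·-1^12·-1^28 = +1.
(a,b)_2: α=11, β=1; u≡3, v≡5 (mod 8); ε(u)ε(v)=1·0, αω(v)=11·1, βω(u)=1·1; sum ≡ 0  ⇒  +1.
Ram(-10, 170) = {5, 17}; no ℚ_5-point on the conic.

[5, 17]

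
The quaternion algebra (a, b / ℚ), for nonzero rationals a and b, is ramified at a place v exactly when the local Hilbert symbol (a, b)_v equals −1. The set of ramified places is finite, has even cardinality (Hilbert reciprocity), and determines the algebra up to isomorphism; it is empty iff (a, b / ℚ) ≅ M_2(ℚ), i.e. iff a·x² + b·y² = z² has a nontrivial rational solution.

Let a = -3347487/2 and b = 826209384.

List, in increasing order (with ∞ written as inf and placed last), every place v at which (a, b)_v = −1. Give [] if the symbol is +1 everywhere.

Mod squares: a ≡ -286, b ≡ 14586. Check v ∈ {∞, 2, 3, 7, 11, 13, 17}.
v=11: a=11^1·(≡10), b=11^1·(≡8) mod 11; (10|11)=-1, (8|11)=-1; (−1)^{1·1·5}·(-1)^1·(-1)^1 = -1.
v=17: a=17^2·(≡14), b=17^3·(≡4) mod 17; (14|17)=-1, (4|17)=+1; (−1)^{2·3·8}·(-1)^3·(+1)^2 = -1.
v=13: a=13^1·(≡9), b=13^1·(≡12) mod 13; (9|13)=+1, (12|13)=+1; (−1)^{1·1·6}·(+1)^1·(+1)^1 = +1.
v=∞: -286 < 0 and 14586 > 0  ⇒  (a,b)_∞ = +1.
v=3: a=3^4·(≡2), b=3^1·(≡2) mod 3; (2|3)=-1, (2|3)=-1; (−1)^{4·1·1}·(-1)^1·(-1)^4 = -1.
v=2: v_2(a)=-1, v_2(b)=3; units ≡ 1, 5 (mod 8); ε·ε+αω+βω = 0·0+-1·1+3·0 ≡ 1  ⇒  (a,b)_2 = -1.
v=7: a=7^0·(≡2), b=7^2·(≡5) mod 7; (2|7)=+1, (5|7)=-1; (−1)^{0·2·3}·(+1)^2·(-1)^0 = +1.
Ram(-286, 14586) = {2, 3, 11, 17}; no ℚ_2-point on the conic.

[2, 3, 11, 17]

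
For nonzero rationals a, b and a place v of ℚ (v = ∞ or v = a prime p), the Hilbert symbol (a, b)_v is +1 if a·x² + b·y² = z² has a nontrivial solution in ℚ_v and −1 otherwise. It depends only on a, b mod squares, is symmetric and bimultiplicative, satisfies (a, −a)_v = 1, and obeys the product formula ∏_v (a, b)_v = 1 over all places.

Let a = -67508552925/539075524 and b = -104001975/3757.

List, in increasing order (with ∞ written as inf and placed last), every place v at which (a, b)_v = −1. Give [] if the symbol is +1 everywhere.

(a, b) ≡ (-253, -667667) mod (ℚ^×)²; places V = {2, 3, 5, 7, 11, 13, 17, 19, 23, 29, 47, ∞}.
(a,b)_23: α=1, u≡4; β=1, v≡17 (mod 23); (4|23)=+1, (17|23)=-1; sign (−1)^1·+1^1·-1^1 = +1.
(a,b)_∞: sgn(-253)=−, sgn(-667667)=−, so -1.
(a,b)_5: α=2, u≡2; β=2, v≡3 (mod 5); (2|5)=-1, (3|5)=-1; sign (−1)^0·-1^2·-1^2 = +1.
(a,b)_13: α=-2, u≡8; β=-1, v≡9 (mod 13); (8|13)=-1, (9|13)=+1; sign (−1)^0·-1^-1·+1^-2 = -1.
(a,b)_11: α=5, u≡10; β=1, v≡1 (mod 11); (10|11)=-1, (1|11)=+1; sign (−1)^1·-1^1·+1^5 = +1.
(a,b)_29: α=0, u≡27; β=1, v≡26 (mod 29); (27|29)=-1, (26|29)=-1; sign (−1)^0·-1^1·-1^0 = -1.
(a,b)_17: α=0, u≡9; β=-2, v≡1 (mod 17); (9|17)=+1, (1|17)=+1; sign (−1)^0·+1^-2·+1^0 = +1.
(a,b)_19: α=-2, u≡18; β=0, v≡12 (mod 19); (18|19)=-1, (12|19)=-1; sign (−1)^0·-1^0·-1^-2 = +1.
(a,b)_47: α=-2, u≡20; β=0, v≡31 (mod 47); (20|47)=-1, (31|47)=-1; sign (−1)^0·-1^0·-1^-2 = +1.
(a,b)_2: α=-2, β=0; u≡3, v≡5 (mod 8); ε(u)ε(v)=1·0, αω(v)=-2·1, βω(u)=0·1; sum ≡ 0  ⇒  +1.
(a,b)_3: α=6, u≡2; β=4, v≡1 (mod 3); (2|3)=-1, (1|3)=+1; sign (−1)^0·-1^4·+1^6 = +1.
(a,b)_7: α=0, u≡5; β=1, v≡1 (mod 7); (5|7)=-1, (1|7)=+1; sign (−1)^0·-1^1·+1^0 = -1.
(-253, -667667 / ℚ) ramifies at {7, 13, 29, ∞}: a division algebra.

[7, 13, 29, inf]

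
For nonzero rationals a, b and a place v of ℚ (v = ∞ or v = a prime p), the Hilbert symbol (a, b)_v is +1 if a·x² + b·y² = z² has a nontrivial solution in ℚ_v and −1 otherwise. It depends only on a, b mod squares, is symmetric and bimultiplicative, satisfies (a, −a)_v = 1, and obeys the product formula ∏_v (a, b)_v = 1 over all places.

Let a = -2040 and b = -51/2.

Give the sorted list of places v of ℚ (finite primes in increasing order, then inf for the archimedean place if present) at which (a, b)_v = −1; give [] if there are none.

(a, b) ≡ (-510, -102) mod (ℚ^×)²; places V = {2, 3, 5, 17, ∞}.
(a,b)_5: α=1, u≡2; β=0, v≡2 (mod 5); (2|5)=-1, (2|5)=-1; sign (−1)^0·-1^0·-1^1 = -1.
(a,b)_2: α=3, β=-1; u≡1, v≡5 (mod 8); ε(u)ε(v)=0·0, αω(v)=3·1, βω(u)=-1·0; sum ≡ 1  ⇒  -1.
(a,b)_∞: sgn(-510)=−, sgn(-102)=−, so -1.
(a,b)_17: α=1, u≡16; β=1, v≡7 (mod 17); (16|17)=+1, (7|17)=-1; sign (−1)^0·+1^1·-1^1 = -1.
(a,b)_3: α=1, u≡1; β=1, v≡2 (mod 3); (1|3)=+1, (2|3)=-1; sign (−1)^1·+1^1·-1^1 = +1.
(-510, -102 / ℚ) ramifies at {2, 5, 17, ∞}: a division algebra.

[2, 5, 17, inf]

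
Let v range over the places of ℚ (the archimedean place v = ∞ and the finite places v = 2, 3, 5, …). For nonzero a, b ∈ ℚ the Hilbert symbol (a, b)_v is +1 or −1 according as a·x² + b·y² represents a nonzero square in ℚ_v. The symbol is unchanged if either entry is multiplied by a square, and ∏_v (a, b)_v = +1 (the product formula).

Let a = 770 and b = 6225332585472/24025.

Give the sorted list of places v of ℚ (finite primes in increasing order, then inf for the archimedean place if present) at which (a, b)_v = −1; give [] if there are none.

[3, 5]

(a, b) ≡ (770, 273) mod (ℚ^×)²; places V = {2, 3, 5, 7, 11, 13, 31, ∞}.
(a,b)_5: α=1, u≡4; β=-2, v≡2 (mod 5); (4|5)=+1, (2|5)=-1; sign (−1)^0·+1^-2·-1^1 = -1.
(a,b)_∞: sgn(770)=+, sgn(273)=+, so +1.
(a,b)_3: α=0, u≡2; β=3, v≡1 (mod 3); (2|3)=-1, (1|3)=+1; sign (−1)^0·-1^3·+1^0 = -1.
(a,b)_2: α=1, β=10; u≡1, v≡1 (mod 8); ε(u)ε(v)=0·0, αω(v)=1·0, βω(u)=10·0; sum ≡ 0  ⇒  +1.
(a,b)_11: α=1, u≡4; β=4, v≡5 (mod 11); (4|11)=+1, (5|11)=+1; sign (−1)^0·+1^4·+1^1 = +1.
(a,b)_7: α=1, u≡5; β=1, v≡1 (mod 7); (5|7)=-1, (1|7)=+1; sign (−1)^1·-1^1·+1^1 = +1.
(a,b)_31: α=0, u≡26; β=-2, v≡18 (mod 31); (26|31)=-1, (18|31)=+1; sign (−1)^0·-1^-2·+1^0 = +1.
(a,b)_13: α=0, u≡3; β=3, v≡2 (mod 13); (3|13)=+1, (2|13)=-1; sign (−1)^0·+1^3·-1^0 = +1.
(770, 273 / ℚ) ramifies at {3, 5}: a division algebra.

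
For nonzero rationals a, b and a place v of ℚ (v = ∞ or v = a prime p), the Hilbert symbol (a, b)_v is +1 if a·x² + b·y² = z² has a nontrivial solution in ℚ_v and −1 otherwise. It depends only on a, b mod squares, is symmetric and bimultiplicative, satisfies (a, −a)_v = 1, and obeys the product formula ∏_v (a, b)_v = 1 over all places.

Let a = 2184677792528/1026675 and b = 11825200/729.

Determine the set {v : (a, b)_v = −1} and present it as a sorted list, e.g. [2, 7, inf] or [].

Mod squares: a ≡ 69088731, b ≡ 29563. Check v ∈ {∞, 2, 3, 5, 7, 11, 13, 17, 19, 37, 41, 47}.
v=∞: 69088731 > 0 and 29563 > 0  ⇒  (a,b)_∞ = +1.
v=37: a=37^1·(≡28), b=37^1·(≡14) mod 37; (28|37)=+1, (14|37)=-1; (−1)^{1·1·18}·(+1)^1·(-1)^1 = -1.
v=3: a=3^-5·(≡2), b=3^-6·(≡1) mod 3; (2|3)=-1, (1|3)=+1; (−1)^{-5·-6·1}·(-1)^-6·(+1)^-5 = +1.
v=47: a=47^1·(≡21), b=47^1·(≡18) mod 47; (21|47)=+1, (18|47)=+1; (−1)^{1·1·23}·(+1)^1·(+1)^1 = -1.
v=17: a=17^1·(≡10), b=17^1·(≡3) mod 17; (10|17)=-1, (3|17)=-1; (−1)^{1·1·8}·(-1)^1·(-1)^1 = +1.
v=11: a=11^2·(≡8), b=11^0·(≡8) mod 11; (8|11)=-1, (8|11)=-1; (−1)^{2·0·5}·(-1)^0·(-1)^2 = +1.
v=41: a=41^1·(≡36), b=41^0·(≡25) mod 41; (36|41)=+1, (25|41)=+1; (−1)^{1·0·20}·(+1)^0·(+1)^1 = +1.
v=2: v_2(a)=4, v_2(b)=4; units ≡ 3, 3 (mod 8); ε·ε+αω+βω = 1·1+4·1+4·1 ≡ 1  ⇒  (a,b)_2 = -1.
v=7: a=7^2·(≡5), b=7^0·(≡2) mod 7; (5|7)=-1, (2|7)=+1; (−1)^{2·0·3}·(-1)^0·(+1)^2 = +1.
v=13: a=13^-2·(≡9), b=13^0·(≡10) mod 13; (9|13)=+1, (10|13)=+1; (−1)^{-2·0·6}·(+1)^0·(+1)^-2 = +1.
v=5: a=5^-2·(≡4), b=5^2·(≡2) mod 5; (4|5)=+1, (2|5)=-1; (−1)^{-2·2·2}·(+1)^2·(-1)^-2 = +1.
v=19: a=19^1·(≡18), b=19^0·(≡8) mod 19; (18|19)=-1, (8|19)=-1; (−1)^{1·0·9}·(-1)^0·(-1)^1 = -1.
|Ram(69088731, 29563)| = 4, even; anisotropic at {2, 19, 37, 47}.

[2, 19, 37, 47]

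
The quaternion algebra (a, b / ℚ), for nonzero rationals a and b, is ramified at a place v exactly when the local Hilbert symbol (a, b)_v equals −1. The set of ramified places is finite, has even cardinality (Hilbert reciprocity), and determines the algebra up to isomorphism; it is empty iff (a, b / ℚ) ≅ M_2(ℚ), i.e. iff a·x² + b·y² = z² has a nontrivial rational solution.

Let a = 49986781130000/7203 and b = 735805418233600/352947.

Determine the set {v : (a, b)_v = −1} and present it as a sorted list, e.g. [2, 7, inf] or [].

Mod squares: a ≡ 167739, b ≡ 7293. Check v ∈ {∞, 2, 3, 5, 7, 11, 13, 17, 23}.
v=∞: 167739 > 0 and 7293 > 0  ⇒  (a,b)_∞ = +1.
v=3: a=3^-1·(≡2), b=3^-1·(≡1) mod 3; (2|3)=-1, (1|3)=+1; (−1)^{-1·-1·1}·(-1)^-1·(+1)^-1 = +1.
v=13: a=13^3·(≡11), b=13^3·(≡6) mod 13; (11|13)=-1, (6|13)=-1; (−1)^{3·3·6}·(-1)^3·(-1)^3 = +1.
v=7: a=7^-4·(≡5), b=7^-6·(≡5) mod 7; (5|7)=-1, (5|7)=-1; (−1)^{-4·-6·3}·(-1)^-6·(-1)^-4 = +1.
v=23: a=23^3·(≡1), b=23^4·(≡18) mod 23; (1|23)=+1, (18|23)=+1; (−1)^{3·4·11}·(+1)^4·(+1)^3 = +1.
v=11: a=11^1·(≡9), b=11^1·(≡3) mod 11; (9|11)=+1, (3|11)=+1; (−1)^{1·1·5}·(+1)^1·(+1)^1 = -1.
v=5: a=5^4·(≡1), b=5^2·(≡2) mod 5; (1|5)=+1, (2|5)=-1; (−1)^{4·2·2}·(+1)^2·(-1)^4 = +1.
v=2: v_2(a)=4, v_2(b)=8; units ≡ 3, 5 (mod 8); ε·ε+αω+βω = 1·0+4·1+8·1 ≡ 0  ⇒  (a,b)_2 = +1.
v=17: a=17^1·(≡6), b=17^1·(≡15) mod 17; (6|17)=-1, (15|17)=+1; (−1)^{1·1·8}·(-1)^1·(+1)^1 = -1.
Ram(167739, 7293) = {11, 17}; no ℚ_11-point on the conic.

[11, 17]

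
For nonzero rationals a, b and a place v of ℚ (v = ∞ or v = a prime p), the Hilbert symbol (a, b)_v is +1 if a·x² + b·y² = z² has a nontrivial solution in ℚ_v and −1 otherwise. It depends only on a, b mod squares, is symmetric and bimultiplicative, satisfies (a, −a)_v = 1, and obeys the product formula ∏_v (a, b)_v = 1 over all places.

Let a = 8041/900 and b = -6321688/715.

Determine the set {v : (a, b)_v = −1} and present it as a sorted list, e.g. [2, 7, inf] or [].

Mod squares: a ≡ 8041, b ≡ -1130001730. Check v ∈ {∞, 2, 3, 5, 11, 13, 17, 23, 43, 47}.
v=43: a=43^1·(≡38), b=43^1·(≡8) mod 43; (38|43)=+1, (8|43)=-1; (−1)^{1·1·21}·(+1)^1·(-1)^1 = +1.
v=3: a=3^-2·(≡1), b=3^0·(≡2) mod 3; (1|3)=+1, (2|3)=-1; (−1)^{-2·0·1}·(+1)^0·(-1)^-2 = +1.
v=17: a=17^1·(≡3), b=17^1·(≡11) mod 17; (3|17)=-1, (11|17)=-1; (−1)^{1·1·8}·(-1)^1·(-1)^1 = +1.
v=2: v_2(a)=-2, v_2(b)=3; units ≡ 1, 7 (mod 8); ε·ε+αω+βω = 0·1+-2·0+3·0 ≡ 0  ⇒  (a,b)_2 = +1.
v=5: a=5^-2·(≡1), b=5^-1·(≡4) mod 5; (1|5)=+1, (4|5)=+1; (−1)^{-2·-1·2}·(+1)^-1·(+1)^-2 = +1.
v=11: a=11^1·(≡3), b=11^-1·(≡10) mod 11; (3|11)=+1, (10|11)=-1; (−1)^{1·-1·5}·(+1)^-1·(-1)^1 = +1.
v=13: a=13^0·(≡11), b=13^-1·(≡10) mod 13; (11|13)=-1, (10|13)=+1; (−1)^{0·-1·6}·(-1)^-1·(+1)^0 = -1.
v=23: a=23^0·(≡20), b=23^1·(≡20) mod 23; (20|23)=-1, (20|23)=-1; (−1)^{0·1·11}·(-1)^1·(-1)^0 = -1.
v=∞: 8041 > 0 and -1130001730 < 0  ⇒  (a,b)_∞ = +1.
v=47: a=47^0·(≡14), b=47^1·(≡1) mod 47; (14|47)=+1, (1|47)=+1; (−1)^{0·1·23}·(+1)^1·(+1)^0 = +1.
Ram(8041, -1130001730) = {13, 23}; no ℚ_13-point on the conic.

[13, 23]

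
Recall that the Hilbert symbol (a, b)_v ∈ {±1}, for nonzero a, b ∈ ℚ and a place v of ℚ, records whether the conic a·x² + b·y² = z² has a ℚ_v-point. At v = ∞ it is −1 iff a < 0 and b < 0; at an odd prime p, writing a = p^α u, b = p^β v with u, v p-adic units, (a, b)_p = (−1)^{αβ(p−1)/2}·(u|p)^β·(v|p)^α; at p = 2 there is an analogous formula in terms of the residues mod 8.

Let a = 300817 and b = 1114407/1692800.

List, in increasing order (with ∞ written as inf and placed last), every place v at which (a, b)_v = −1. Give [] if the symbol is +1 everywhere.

[7, 23, 29, 41]

(a, b) ≡ (300817, 14) mod (ℚ^×)²; places V = {2, 3, 5, 7, 11, 19, 23, 29, 41, ∞}.
(a,b)_2: α=0, β=-7; u≡1, v≡7 (mod 8); ε(u)ε(v)=0·1, αω(v)=0·0, βω(u)=-7·0; sum ≡ 0  ⇒  +1.
(a,b)_29: α=1, u≡20; β=0, v≡2 (mod 29); (20|29)=+1, (2|29)=-1; sign (−1)^0·+1^0·-1^1 = -1.
(a,b)_∞: sgn(300817)=+, sgn(14)=+, so +1.
(a,b)_41: α=1, u≡39; β=0, v≡12 (mod 41); (39|41)=+1, (12|41)=-1; sign (−1)^0·+1^0·-1^1 = -1.
(a,b)_11: α=1, u≡1; β=0, v≡3 (mod 11); (1|11)=+1, (3|11)=+1; sign (−1)^0·+1^0·+1^1 = +1.
(a,b)_3: α=0, u≡1; β=2, v≡2 (mod 3); (1|3)=+1, (2|3)=-1; sign (−1)^0·+1^2·-1^0 = +1.
(a,b)_5: α=0, u≡2; β=-2, v≡1 (mod 5); (2|5)=-1, (1|5)=+1; sign (−1)^0·-1^-2·+1^0 = +1.
(a,b)_23: α=1, u≡15; β=-2, v≡19 (mod 23); (15|23)=-1, (19|23)=-1; sign (−1)^0·-1^-2·-1^1 = -1.
(a,b)_7: α=0, u≡6; β=3, v≡2 (mod 7); (6|7)=-1, (2|7)=+1; sign (−1)^0·-1^3·+1^0 = -1.
(a,b)_19: α=0, u≡9; β=2, v≡2 (mod 19); (9|19)=+1, (2|19)=-1; sign (−1)^0·+1^2·-1^0 = +1.
|Ram(300817, 14)| = 4, even; anisotropic at {7, 23, 29, 41}.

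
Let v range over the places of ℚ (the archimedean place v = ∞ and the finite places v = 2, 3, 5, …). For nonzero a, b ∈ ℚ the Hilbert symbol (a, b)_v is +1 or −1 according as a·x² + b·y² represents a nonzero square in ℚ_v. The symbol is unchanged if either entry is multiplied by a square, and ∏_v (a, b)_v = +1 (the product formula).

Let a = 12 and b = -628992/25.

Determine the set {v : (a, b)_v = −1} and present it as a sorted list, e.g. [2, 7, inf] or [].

(a, b) ≡ (3, -273) mod (ℚ^×)²; places V = {2, 3, 5, 7, 13, ∞}.
(a,b)_∞: sgn(3)=+, sgn(-273)=−, so +1.
(a,b)_5: α=0, u≡2; β=-2, v≡3 (mod 5); (2|5)=-1, (3|5)=-1; sign (−1)^0·-1^-2·-1^0 = +1.
(a,b)_2: α=2, β=8; u≡3, v≡7 (mod 8); ε(u)ε(v)=1·1, αω(v)=2·0, βω(u)=8·1; sum ≡ 1  ⇒  -1.
(a,b)_3: α=1, u≡1; β=3, v≡2 (mod 3); (1|3)=+1, (2|3)=-1; sign (−1)^1·+1^3·-1^1 = +1.
(a,b)_7: α=0, u≡5; β=1, v≡6 (mod 7); (5|7)=-1, (6|7)=-1; sign (−1)^0·-1^1·-1^0 = -1.
(a,b)_13: α=0, u≡12; β=1, v≡11 (mod 13); (12|13)=+1, (11|13)=-1; sign (−1)^0·+1^1·-1^0 = +1.
(3, -273 / ℚ) ramifies at {2, 7}: a division algebra.

[2, 7]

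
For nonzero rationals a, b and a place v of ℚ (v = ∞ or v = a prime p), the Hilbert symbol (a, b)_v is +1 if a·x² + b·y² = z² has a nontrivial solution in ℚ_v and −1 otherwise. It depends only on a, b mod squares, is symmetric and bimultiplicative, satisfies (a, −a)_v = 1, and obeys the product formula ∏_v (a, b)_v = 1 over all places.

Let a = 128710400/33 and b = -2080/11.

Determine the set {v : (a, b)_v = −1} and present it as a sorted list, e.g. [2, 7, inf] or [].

Mod squares: a ≡ 3927, b ≡ -1430. Check v ∈ {∞, 2, 3, 5, 7, 11, 13, 17}.
v=13: a=13^2·(≡3), b=13^1·(≡2) mod 13; (3|13)=+1, (2|13)=-1; (−1)^{2·1·6}·(+1)^1·(-1)^2 = +1.
v=2: v_2(a)=8, v_2(b)=5; units ≡ 7, 5 (mod 8); ε·ε+αω+βω = 1·0+8·1+5·0 ≡ 0  ⇒  (a,b)_2 = +1.
v=17: a=17^1·(≡5), b=17^0·(≡1) mod 17; (5|17)=-1, (1|17)=+1; (−1)^{1·0·8}·(-1)^0·(+1)^1 = +1.
v=∞: 3927 > 0 and -1430 < 0  ⇒  (a,b)_∞ = +1.
v=7: a=7^1·(≡4), b=7^0·(≡5) mod 7; (4|7)=+1, (5|7)=-1; (−1)^{1·0·3}·(+1)^0·(-1)^1 = -1.
v=11: a=11^-1·(≡9), b=11^-1·(≡10) mod 11; (9|11)=+1, (10|11)=-1; (−1)^{-1·-1·5}·(+1)^-1·(-1)^-1 = +1.
v=5: a=5^2·(≡2), b=5^1·(≡4) mod 5; (2|5)=-1, (4|5)=+1; (−1)^{2·1·2}·(-1)^1·(+1)^2 = -1.
v=3: a=3^-1·(≡1), b=3^0·(≡1) mod 3; (1|3)=+1, (1|3)=+1; (−1)^{-1·0·1}·(+1)^0·(+1)^-1 = +1.
|Ram(3927, -1430)| = 2, even; anisotropic at {5, 7}.

[5, 7]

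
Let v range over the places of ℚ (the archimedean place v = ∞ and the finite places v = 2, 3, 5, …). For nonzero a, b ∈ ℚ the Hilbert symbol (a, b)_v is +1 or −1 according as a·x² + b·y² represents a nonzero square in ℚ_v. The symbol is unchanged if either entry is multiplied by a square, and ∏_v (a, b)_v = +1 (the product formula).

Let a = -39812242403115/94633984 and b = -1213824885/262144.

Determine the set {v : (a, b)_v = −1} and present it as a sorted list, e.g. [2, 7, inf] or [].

(a, b) ≡ (-35, -1365) mod (ℚ^×)²; places V = {2, 3, 5, 7, 13, 19, 23, 29, 41, ∞}.
(a,b)_19: α=-2, u≡13; β=0, v≡14 (mod 19); (13|19)=-1, (14|19)=-1; sign (−1)^0·-1^0·-1^-2 = +1.
(a,b)_7: α=1, u≡4; β=1, v≡4 (mod 7); (4|7)=+1, (4|7)=+1; sign (−1)^1·+1^1·+1^1 = -1.
(a,b)_13: α=2, u≡1; β=1, v≡10 (mod 13); (1|13)=+1, (10|13)=+1; sign (−1)^0·+1^1·+1^2 = +1.
(a,b)_5: α=1, u≡3; β=1, v≡2 (mod 5); (3|5)=-1, (2|5)=-1; sign (−1)^0·-1^1·-1^1 = +1.
(a,b)_41: α=2, u≡24; β=2, v≡28 (mod 41); (24|41)=-1, (28|41)=-1; sign (−1)^0·-1^2·-1^2 = +1.
(a,b)_23: α=2, u≡7; β=2, v≡20 (mod 23); (7|23)=-1, (20|23)=-1; sign (−1)^0·-1^2·-1^2 = +1.
(a,b)_2: α=-18, β=-18; u≡5, v≡3 (mod 8); ε(u)ε(v)=0·1, αω(v)=-18·1, βω(u)=-18·1; sum ≡ 0  ⇒  +1.
(a,b)_∞: sgn(-35)=−, sgn(-1365)=−, so -1.
(a,b)_29: α=2, u≡1; β=0, v≡10 (mod 29); (1|29)=+1, (10|29)=-1; sign (−1)^0·+1^0·-1^2 = +1.
(a,b)_3: α=2, u≡1; β=1, v≡1 (mod 3); (1|3)=+1, (1|3)=+1; sign (−1)^0·+1^1·+1^2 = +1.
(-35, -1365 / ℚ) ramifies at {7, ∞}: a division algebra.

[7, inf]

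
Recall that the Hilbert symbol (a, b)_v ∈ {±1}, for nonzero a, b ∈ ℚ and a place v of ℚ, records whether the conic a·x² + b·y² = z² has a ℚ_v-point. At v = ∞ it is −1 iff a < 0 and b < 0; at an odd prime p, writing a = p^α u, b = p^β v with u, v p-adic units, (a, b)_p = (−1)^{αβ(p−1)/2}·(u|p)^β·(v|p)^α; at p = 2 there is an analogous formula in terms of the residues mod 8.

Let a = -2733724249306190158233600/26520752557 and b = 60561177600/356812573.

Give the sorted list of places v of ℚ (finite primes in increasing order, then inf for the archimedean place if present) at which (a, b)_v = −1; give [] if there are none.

[3, 11, 13, 19]

Mod squares: a ≡ -2002, b ≡ 5187. Check v ∈ {∞, 2, 3, 5, 7, 11, 13, 19, 31, 47}.
v=47: a=47^-2·(≡5), b=47^0·(≡3) mod 47; (5|47)=-1, (3|47)=+1; (−1)^{-2·0·23}·(-1)^0·(+1)^-2 = +1.
v=5: a=5^2·(≡3), b=5^2·(≡3) mod 5; (3|5)=-1, (3|5)=-1; (−1)^{2·2·2}·(-1)^2·(-1)^2 = +1.
v=3: a=3^2·(≡2), b=3^1·(≡1) mod 3; (2|3)=-1, (1|3)=+1; (−1)^{2·1·1}·(-1)^1·(+1)^2 = -1.
v=∞: -2002 < 0 and 5187 > 0  ⇒  (a,b)_∞ = +1.
v=7: a=7^7·(≡1), b=7^3·(≡6) mod 7; (1|7)=+1, (6|7)=-1; (−1)^{7·3·3}·(+1)^3·(-1)^7 = +1.
v=19: a=19^2·(≡14), b=19^1·(≡7) mod 19; (14|19)=-1, (7|19)=+1; (−1)^{2·1·9}·(-1)^1·(+1)^2 = -1.
v=2: v_2(a)=21, v_2(b)=10; units ≡ 7, 3 (mod 8); ε·ε+αω+βω = 1·1+21·1+10·0 ≡ 0  ⇒  (a,b)_2 = +1.
v=31: a=31^-4·(≡27), b=31^-2·(≡1) mod 31; (27|31)=-1, (1|31)=+1; (−1)^{-4·-2·15}·(-1)^-2·(+1)^-4 = +1.
v=13: a=13^-1·(≡8), b=13^-5·(≡12) mod 13; (8|13)=-1, (12|13)=+1; (−1)^{-1·-5·6}·(-1)^-5·(+1)^-1 = -1.
v=11: a=11^7·(≡5), b=11^2·(≡8) mod 11; (5|11)=+1, (8|11)=-1; (−1)^{7·2·5}·(+1)^2·(-1)^7 = -1.
(-2002, 5187 / ℚ) ramifies at {3, 11, 13, 19}: a division algebra.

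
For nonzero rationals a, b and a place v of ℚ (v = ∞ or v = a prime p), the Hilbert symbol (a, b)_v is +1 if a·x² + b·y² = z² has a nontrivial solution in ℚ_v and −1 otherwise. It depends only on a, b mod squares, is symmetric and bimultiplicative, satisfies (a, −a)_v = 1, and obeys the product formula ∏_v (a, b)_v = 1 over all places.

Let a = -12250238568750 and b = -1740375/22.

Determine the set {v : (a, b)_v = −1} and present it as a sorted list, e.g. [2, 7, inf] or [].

[2, 5, 13, inf]

(a, b) ≡ (-910, -170170) mod (ℚ^×)²; places V = {2, 3, 5, 7, 11, 13, 17, ∞}.
(a,b)_∞: sgn(-910)=−, sgn(-170170)=−, so -1.
(a,b)_2: α=1, β=-1; u≡1, v≡3 (mod 8); ε(u)ε(v)=0·1, αω(v)=1·1, βω(u)=-1·0; sum ≡ 1  ⇒  -1.
(a,b)_17: α=2, u≡2; β=1, v≡10 (mod 17); (2|17)=+1, (10|17)=-1; sign (−1)^0·+1^1·-1^2 = +1.
(a,b)_3: α=2, u≡2; β=2, v≡2 (mod 3); (2|3)=-1, (2|3)=-1; sign (−1)^0·-1^2·-1^2 = +1.
(a,b)_11: α=0, u≡5; β=-1, v≡6 (mod 11); (5|11)=+1, (6|11)=-1; sign (−1)^0·+1^-1·-1^0 = +1.
(a,b)_5: α=5, u≡3; β=3, v≡1 (mod 5); (3|5)=-1, (1|5)=+1; sign (−1)^0·-1^3·+1^5 = -1.
(a,b)_13: α=3, u≡2; β=1, v≡10 (mod 13); (2|13)=-1, (10|13)=+1; sign (−1)^0·-1^1·+1^3 = -1.
(a,b)_7: α=3, u≡3; β=1, v≡1 (mod 7); (3|7)=-1, (1|7)=+1; sign (−1)^1·-1^1·+1^3 = +1.
|Ram(-910, -170170)| = 4, even; anisotropic at {2, 5, 13, ∞}.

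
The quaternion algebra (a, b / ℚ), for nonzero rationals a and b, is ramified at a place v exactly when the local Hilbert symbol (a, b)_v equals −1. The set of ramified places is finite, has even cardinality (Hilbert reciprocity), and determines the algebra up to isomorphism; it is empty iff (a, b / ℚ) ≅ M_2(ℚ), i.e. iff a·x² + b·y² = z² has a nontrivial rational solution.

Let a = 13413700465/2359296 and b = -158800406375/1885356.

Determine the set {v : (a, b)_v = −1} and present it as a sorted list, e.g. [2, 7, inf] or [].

(a, b) ≡ (38665, -1045) mod (ℚ^×)²; places V = {2, 3, 5, 11, 13, 17, 19, 23, 31, 37, ∞}.
(a,b)_5: α=1, u≡3; β=3, v≡4 (mod 5); (3|5)=-1, (4|5)=+1; sign (−1)^0·-1^3·+1^1 = -1.
(a,b)_2: α=-18, β=-2; u≡1, v≡3 (mod 8); ε(u)ε(v)=0·1, αω(v)=-18·1, βω(u)=-2·0; sum ≡ 0  ⇒  +1.
(a,b)_19: α=3, u≡13; β=1, v≡10 (mod 19); (13|19)=-1, (10|19)=-1; sign (−1)^1·-1^1·-1^3 = -1.
(a,b)_23: α=0, u≡12; β=-2, v≡13 (mod 23); (12|23)=+1, (13|23)=+1; sign (−1)^0·+1^-2·+1^0 = +1.
(a,b)_31: α=2, u≡16; β=0, v≡16 (mod 31); (16|31)=+1, (16|31)=+1; sign (−1)^0·+1^0·+1^2 = +1.
(a,b)_3: α=-2, u≡1; β=-4, v≡2 (mod 3); (1|3)=+1, (2|3)=-1; sign (−1)^0·+1^-4·-1^-2 = +1.
(a,b)_11: α=1, u≡8; β=-1, v≡1 (mod 11); (8|11)=-1, (1|11)=+1; sign (−1)^1·-1^-1·+1^1 = +1.
(a,b)_17: α=0, u≡7; β=2, v≡8 (mod 17); (7|17)=-1, (8|17)=+1; sign (−1)^0·-1^2·+1^0 = +1.
(a,b)_37: α=1, u≡28; β=2, v≡12 (mod 37); (28|37)=+1, (12|37)=+1; sign (−1)^0·+1^2·+1^1 = +1.
(a,b)_13: α=0, u≡12; β=2, v≡7 (mod 13); (12|13)=+1, (7|13)=-1; sign (−1)^0·+1^2·-1^0 = +1.
(a,b)_∞: sgn(38665)=+, sgn(-1045)=−, so +1.
Ram(38665, -1045) = {5, 19}; no ℚ_5-point on the conic.

[5, 19]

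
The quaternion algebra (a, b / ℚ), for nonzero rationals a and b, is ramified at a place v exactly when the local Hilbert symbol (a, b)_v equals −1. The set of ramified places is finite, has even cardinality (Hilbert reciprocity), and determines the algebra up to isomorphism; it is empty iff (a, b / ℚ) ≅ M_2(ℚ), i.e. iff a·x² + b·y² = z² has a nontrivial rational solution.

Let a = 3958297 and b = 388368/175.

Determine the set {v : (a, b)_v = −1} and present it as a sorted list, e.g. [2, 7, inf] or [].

Mod squares: a ≡ 3958297, b ≡ 18879. Check v ∈ {∞, 2, 3, 5, 7, 17, 29, 31, 37}.
v=17: a=17^1·(≡9), b=17^0·(≡4) mod 17; (9|17)=+1, (4|17)=+1; (−1)^{1·0·8}·(+1)^0·(+1)^1 = +1.
v=31: a=31^1·(≡29), b=31^1·(≡25) mod 31; (29|31)=-1, (25|31)=+1; (−1)^{1·1·15}·(-1)^1·(+1)^1 = +1.
v=5: a=5^0·(≡2), b=5^-2·(≡4) mod 5; (2|5)=-1, (4|5)=+1; (−1)^{0·-2·2}·(-1)^-2·(+1)^0 = +1.
v=29: a=29^1·(≡19), b=29^1·(≡23) mod 29; (19|29)=-1, (23|29)=+1; (−1)^{1·1·14}·(-1)^1·(+1)^1 = -1.
v=3: a=3^0·(≡1), b=3^3·(≡2) mod 3; (1|3)=+1, (2|3)=-1; (−1)^{0·3·1}·(+1)^3·(-1)^0 = +1.
v=37: a=37^1·(≡14), b=37^0·(≡28) mod 37; (14|37)=-1, (28|37)=+1; (−1)^{1·0·18}·(-1)^0·(+1)^1 = +1.
v=7: a=7^1·(≡4), b=7^-1·(≡2) mod 7; (4|7)=+1, (2|7)=+1; (−1)^{1·-1·3}·(+1)^-1·(+1)^1 = -1.
v=2: v_2(a)=0, v_2(b)=4; units ≡ 1, 7 (mod 8); ε·ε+αω+βω = 0·1+0·0+4·0 ≡ 0  ⇒  (a,b)_2 = +1.
v=∞: 3958297 > 0 and 18879 > 0  ⇒  (a,b)_∞ = +1.
|Ram(3958297, 18879)| = 2, even; anisotropic at {7, 29}.

[7, 29]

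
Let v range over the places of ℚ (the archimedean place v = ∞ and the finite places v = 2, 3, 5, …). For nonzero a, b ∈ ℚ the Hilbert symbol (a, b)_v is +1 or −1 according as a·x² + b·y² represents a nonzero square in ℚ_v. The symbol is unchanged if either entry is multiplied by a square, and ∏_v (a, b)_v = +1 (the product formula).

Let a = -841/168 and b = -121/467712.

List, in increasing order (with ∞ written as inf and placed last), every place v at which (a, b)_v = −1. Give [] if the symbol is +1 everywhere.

[2, inf]

(a, b) ≡ (-42, -203) mod (ℚ^×)²; places V = {2, 3, 7, 11, 29, ∞}.
(a,b)_2: α=-3, β=-8; u≡3, v≡5 (mod 8); ε(u)ε(v)=1·0, αω(v)=-3·1, βω(u)=-8·1; sum ≡ 1  ⇒  -1.
(a,b)_3: α=-1, u≡1; β=-2, v≡1 (mod 3); (1|3)=+1, (1|3)=+1; sign (−1)^0·+1^-2·+1^-1 = +1.
(a,b)_∞: sgn(-42)=−, sgn(-203)=−, so -1.
(a,b)_29: α=2, u≡5; β=-1, v≡6 (mod 29); (5|29)=+1, (6|29)=+1; sign (−1)^0·+1^-1·+1^2 = +1.
(a,b)_7: α=-1, u≡2; β=-1, v≡5 (mod 7); (2|7)=+1, (5|7)=-1; sign (−1)^1·+1^-1·-1^-1 = +1.
(a,b)_11: α=0, u≡2; β=2, v≡7 (mod 11); (2|11)=-1, (7|11)=-1; sign (−1)^0·-1^2·-1^0 = +1.
|Ram(-42, -203)| = 2, even; anisotropic at {2, ∞}.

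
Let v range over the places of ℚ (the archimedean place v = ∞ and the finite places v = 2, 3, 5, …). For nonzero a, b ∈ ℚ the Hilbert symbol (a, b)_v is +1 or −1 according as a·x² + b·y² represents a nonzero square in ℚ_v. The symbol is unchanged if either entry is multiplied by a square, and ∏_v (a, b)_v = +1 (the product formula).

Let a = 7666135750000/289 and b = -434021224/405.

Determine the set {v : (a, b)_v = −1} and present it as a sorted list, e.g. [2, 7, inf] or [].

(a, b) ≡ (7, -20930) mod (ℚ^×)²; places V = {2, 3, 5, 7, 13, 17, 23, ∞}.
(a,b)_∞: sgn(7)=+, sgn(-20930)=−, so +1.
(a,b)_13: α=2, u≡7; β=1, v≡7 (mod 13); (7|13)=-1, (7|13)=-1; sign (−1)^0·-1^1·-1^2 = -1.
(a,b)_17: α=-2, u≡12; β=0, v≡7 (mod 17); (12|17)=-1, (7|17)=-1; sign (−1)^0·-1^0·-1^-2 = +1.
(a,b)_5: α=6, u≡2; β=-1, v≡1 (mod 5); (2|5)=-1, (1|5)=+1; sign (−1)^0·-1^-1·+1^6 = -1.
(a,b)_7: α=3, u≡4; β=3, v≡6 (mod 7); (4|7)=+1, (6|7)=-1; sign (−1)^1·+1^3·-1^3 = +1.
(a,b)_23: α=2, u≡7; β=3, v≡5 (mod 23); (7|23)=-1, (5|23)=-1; sign (−1)^0·-1^3·-1^2 = -1.
(a,b)_2: α=4, β=3; u≡7, v≡7 (mod 8); ε(u)ε(v)=1·1, αω(v)=4·0, βω(u)=3·0; sum ≡ 1  ⇒  -1.
(a,b)_3: α=0, u≡1; β=-4, v≡1 (mod 3); (1|3)=+1, (1|3)=+1; sign (−1)^0·+1^-4·+1^0 = +1.
(7, -20930 / ℚ) ramifies at {2, 5, 13, 23}: a division algebra.

[2, 5, 13, 23]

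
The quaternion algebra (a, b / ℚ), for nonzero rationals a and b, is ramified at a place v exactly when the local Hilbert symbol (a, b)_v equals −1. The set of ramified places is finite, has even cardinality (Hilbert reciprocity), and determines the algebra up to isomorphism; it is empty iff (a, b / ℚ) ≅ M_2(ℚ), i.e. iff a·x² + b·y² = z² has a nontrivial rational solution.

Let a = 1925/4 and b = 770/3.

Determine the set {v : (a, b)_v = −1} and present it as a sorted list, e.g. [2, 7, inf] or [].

[2, 3, 5, 7]

Mod squares: a ≡ 77, b ≡ 2310. Check v ∈ {∞, 2, 3, 5, 7, 11}.
v=7: a=7^1·(≡4), b=7^1·(≡4) mod 7; (4|7)=+1, (4|7)=+1; (−1)^{1·1·3}·(+1)^1·(+1)^1 = -1.
v=5: a=5^2·(≡3), b=5^1·(≡3) mod 5; (3|5)=-1, (3|5)=-1; (−1)^{2·1·2}·(-1)^1·(-1)^2 = -1.
v=2: v_2(a)=-2, v_2(b)=1; units ≡ 5, 3 (mod 8); ε·ε+αω+βω = 0·1+-2·1+1·1 ≡ 1  ⇒  (a,b)_2 = -1.
v=3: a=3^0·(≡2), b=3^-1·(≡2) mod 3; (2|3)=-1, (2|3)=-1; (−1)^{0·-1·1}·(-1)^-1·(-1)^0 = -1.
v=∞: 77 > 0 and 2310 > 0  ⇒  (a,b)_∞ = +1.
v=11: a=11^1·(≡8), b=11^1·(≡5) mod 11; (8|11)=-1, (5|11)=+1; (−1)^{1·1·5}·(-1)^1·(+1)^1 = +1.
|Ram(77, 2310)| = 4, even; anisotropic at {2, 3, 5, 7}.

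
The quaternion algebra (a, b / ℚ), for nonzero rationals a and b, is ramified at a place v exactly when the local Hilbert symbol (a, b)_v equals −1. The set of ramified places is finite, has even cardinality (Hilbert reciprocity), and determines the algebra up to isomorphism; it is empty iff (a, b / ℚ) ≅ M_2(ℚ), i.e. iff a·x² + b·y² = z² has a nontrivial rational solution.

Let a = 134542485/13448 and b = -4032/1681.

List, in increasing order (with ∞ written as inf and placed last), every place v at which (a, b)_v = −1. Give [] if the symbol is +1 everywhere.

(a, b) ≡ (330, -7) mod (ℚ^×)²; places V = {2, 3, 5, 7, 11, 41, 43, ∞}.
(a,b)_5: α=1, u≡4; β=0, v≡3 (mod 5); (4|5)=+1, (3|5)=-1; sign (−1)^0·+1^0·-1^1 = -1.
(a,b)_∞: sgn(330)=+, sgn(-7)=−, so +1.
(a,b)_11: α=1, u≡8; β=0, v≡3 (mod 11); (8|11)=-1, (3|11)=+1; sign (−1)^0·-1^0·+1^1 = +1.
(a,b)_41: α=-2, u≡36; β=-2, v≡27 (mod 41); (36|41)=+1, (27|41)=-1; sign (−1)^0·+1^-2·-1^-2 = +1.
(a,b)_2: α=-3, β=6; u≡5, v≡1 (mod 8); ε(u)ε(v)=0·0, αω(v)=-3·0, βω(u)=6·1; sum ≡ 0  ⇒  +1.
(a,b)_43: α=2, u≡7; β=0, v≡24 (mod 43); (7|43)=-1, (24|43)=+1; sign (−1)^0·-1^0·+1^2 = +1.
(a,b)_7: α=2, u≡1; β=1, v≡5 (mod 7); (1|7)=+1, (5|7)=-1; sign (−1)^0·+1^1·-1^2 = +1.
(a,b)_3: α=3, u≡2; β=2, v≡2 (mod 3); (2|3)=-1, (2|3)=-1; sign (−1)^0·-1^2·-1^3 = -1.
Ram(330, -7) = {3, 5}; no ℚ_3-point on the conic.

[3, 5]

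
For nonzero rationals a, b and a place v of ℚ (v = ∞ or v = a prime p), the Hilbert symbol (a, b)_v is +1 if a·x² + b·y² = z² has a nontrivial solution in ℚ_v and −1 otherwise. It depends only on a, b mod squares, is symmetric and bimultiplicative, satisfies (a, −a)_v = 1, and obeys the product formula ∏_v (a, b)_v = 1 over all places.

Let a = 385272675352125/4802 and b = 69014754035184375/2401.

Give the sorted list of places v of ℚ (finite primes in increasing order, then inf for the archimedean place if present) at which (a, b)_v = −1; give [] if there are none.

[3, 17]

(a, b) ≡ (170, 255) mod (ℚ^×)²; places V = {2, 3, 5, 7, 11, 17, 23, ∞}.
(a,b)_23: α=2, u≡2; β=2, v≡6 (mod 23); (2|23)=+1, (6|23)=+1; sign (−1)^0·+1^2·+1^2 = +1.
(a,b)_7: α=-4, u≡4; β=-4, v≡5 (mod 7); (4|7)=+1, (5|7)=-1; sign (−1)^0·+1^-4·-1^-4 = +1.
(a,b)_17: α=3, u≡10; β=5, v≡2 (mod 17); (10|17)=-1, (2|17)=+1; sign (−1)^0·-1^5·+1^3 = -1.
(a,b)_5: α=3, u≡1; β=5, v≡4 (mod 5); (1|5)=+1, (4|5)=+1; sign (−1)^0·+1^5·+1^3 = +1.
(a,b)_3: α=4, u≡2; β=5, v≡1 (mod 3); (2|3)=-1, (1|3)=+1; sign (−1)^0·-1^5·+1^4 = -1.
(a,b)_2: α=-1, β=0; u≡5, v≡7 (mod 8); ε(u)ε(v)=0·1, αω(v)=-1·0, βω(u)=0·1; sum ≡ 0  ⇒  +1.
(a,b)_∞: sgn(170)=+, sgn(255)=+, so +1.
(a,b)_11: α=4, u≡4; β=2, v≡7 (mod 11); (4|11)=+1, (7|11)=-1; sign (−1)^0·+1^2·-1^4 = +1.
Ram(170, 255) = {3, 17}; no ℚ_3-point on the conic.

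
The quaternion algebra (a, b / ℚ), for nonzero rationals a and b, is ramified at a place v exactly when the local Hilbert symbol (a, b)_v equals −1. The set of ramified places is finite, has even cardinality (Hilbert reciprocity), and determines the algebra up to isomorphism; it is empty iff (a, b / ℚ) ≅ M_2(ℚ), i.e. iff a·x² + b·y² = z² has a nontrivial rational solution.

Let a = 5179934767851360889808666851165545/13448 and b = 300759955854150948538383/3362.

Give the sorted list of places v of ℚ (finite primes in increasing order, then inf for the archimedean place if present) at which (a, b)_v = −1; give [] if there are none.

Mod squares: a ≡ 4290, b ≡ 14. Check v ∈ {∞, 2, 3, 5, 7, 11, 13, 17, 31, 41}.
v=2: v_2(a)=-3, v_2(b)=-1; units ≡ 1, 7 (mod 8); ε·ε+αω+βω = 0·1+-3·0+-1·0 ≡ 0  ⇒  (a,b)_2 = +1.
v=13: a=13^3·(≡8), b=13^2·(≡3) mod 13; (8|13)=-1, (3|13)=+1; (−1)^{3·2·6}·(-1)^2·(+1)^3 = +1.
v=3: a=3^17·(≡2), b=3^12·(≡2) mod 3; (2|3)=-1, (2|3)=-1; (−1)^{17·12·1}·(-1)^12·(-1)^17 = -1.
v=17: a=17^4·(≡5), b=17^2·(≡7) mod 17; (5|17)=-1, (7|17)=-1; (−1)^{4·2·8}·(-1)^2·(-1)^4 = +1.
v=31: a=31^2·(≡27), b=31^2·(≡10) mod 31; (27|31)=-1, (10|31)=+1; (−1)^{2·2·15}·(-1)^2·(+1)^2 = +1.
v=5: a=5^1·(≡3), b=5^0·(≡4) mod 5; (3|5)=-1, (4|5)=+1; (−1)^{1·0·2}·(-1)^0·(+1)^1 = +1.
v=∞: 4290 > 0 and 14 > 0  ⇒  (a,b)_∞ = +1.
v=7: a=7^10·(≡6), b=7^7·(≡1) mod 7; (6|7)=-1, (1|7)=+1; (−1)^{10·7·3}·(-1)^7·(+1)^10 = -1.
v=11: a=11^5·(≡4), b=11^4·(≡1) mod 11; (4|11)=+1, (1|11)=+1; (−1)^{5·4·5}·(+1)^4·(+1)^5 = +1.
v=41: a=41^-2·(≡27), b=41^-2·(≡30) mod 41; (27|41)=-1, (30|41)=-1; (−1)^{-2·-2·20}·(-1)^-2·(-1)^-2 = +1.
(4290, 14 / ℚ) ramifies at {3, 7}: a division algebra.

[3, 7]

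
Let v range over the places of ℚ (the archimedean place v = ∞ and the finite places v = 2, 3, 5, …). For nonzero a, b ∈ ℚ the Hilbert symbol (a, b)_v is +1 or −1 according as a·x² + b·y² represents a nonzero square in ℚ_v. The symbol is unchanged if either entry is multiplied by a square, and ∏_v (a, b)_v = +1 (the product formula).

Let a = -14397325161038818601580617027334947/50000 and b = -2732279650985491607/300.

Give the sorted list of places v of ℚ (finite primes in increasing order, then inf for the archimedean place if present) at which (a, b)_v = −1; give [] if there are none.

[3, 17, 29, inf]

(a, b) ≡ (-7735, -442221) mod (ℚ^×)²; places V = {2, 3, 5, 7, 11, 13, 17, 19, 23, 29, ∞}.
(a,b)_2: α=-4, β=-2; u≡1, v≡3 (mod 8); ε(u)ε(v)=0·1, αω(v)=-4·1, βω(u)=-2·0; sum ≡ 0  ⇒  +1.
(a,b)_19: α=2, u≡17; β=0, v≡1 (mod 19); (17|19)=+1, (1|19)=+1; sign (−1)^0·+1^0·+1^2 = +1.
(a,b)_17: α=5, u≡15; β=3, v≡14 (mod 17); (15|17)=+1, (14|17)=-1; sign (−1)^0·+1^3·-1^5 = -1.
(a,b)_7: α=3, u≡1; β=2, v≡4 (mod 7); (1|7)=+1, (4|7)=+1; sign (−1)^0·+1^2·+1^3 = +1.
(a,b)_3: α=0, u≡2; β=-1, v≡1 (mod 3); (2|3)=-1, (1|3)=+1; sign (−1)^0·-1^-1·+1^0 = -1.
(a,b)_23: α=6, u≡3; β=3, v≡18 (mod 23); (3|23)=+1, (18|23)=+1; sign (−1)^0·+1^3·+1^6 = +1.
(a,b)_5: α=-5, u≡3; β=-2, v≡4 (mod 5); (3|5)=-1, (4|5)=+1; sign (−1)^0·-1^-2·+1^-5 = +1.
(a,b)_13: α=5, u≡1; β=3, v≡1 (mod 13); (1|13)=+1, (1|13)=+1; sign (−1)^0·+1^3·+1^5 = +1.
(a,b)_11: α=6, u≡4; β=4, v≡3 (mod 11); (4|11)=+1, (3|11)=+1; sign (−1)^0·+1^4·+1^6 = +1.
(a,b)_∞: sgn(-7735)=−, sgn(-442221)=−, so -1.
(a,b)_29: α=2, u≡15; β=1, v≡7 (mod 29); (15|29)=-1, (7|29)=+1; sign (−1)^0·-1^1·+1^2 = -1.
(-7735, -442221 / ℚ) ramifies at {3, 17, 29, ∞}: a division algebra.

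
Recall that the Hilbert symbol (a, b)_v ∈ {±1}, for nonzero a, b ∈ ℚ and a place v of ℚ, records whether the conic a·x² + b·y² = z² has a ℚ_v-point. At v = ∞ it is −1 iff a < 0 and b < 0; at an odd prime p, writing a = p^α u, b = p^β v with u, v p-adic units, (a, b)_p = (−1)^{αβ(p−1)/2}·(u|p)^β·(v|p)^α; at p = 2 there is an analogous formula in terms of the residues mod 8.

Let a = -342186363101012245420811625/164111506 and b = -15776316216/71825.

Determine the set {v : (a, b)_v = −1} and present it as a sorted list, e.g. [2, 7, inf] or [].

[3, 5, 17, inf]

(a, b) ≡ (-15810, -2958) mod (ℚ^×)²; places V = {2, 3, 5, 13, 17, 23, 29, 31, ∞}.
(a,b)_5: α=3, u≡2; β=-2, v≡3 (mod 5); (2|5)=-1, (3|5)=-1; sign (−1)^0·-1^-2·-1^3 = -1.
(a,b)_3: α=13, u≡1; β=5, v≡1 (mod 3); (1|3)=+1, (1|3)=+1; sign (−1)^1·+1^5·+1^13 = -1.
(a,b)_17: α=-1, u≡10; β=-1, v≡2 (mod 17); (10|17)=-1, (2|17)=+1; sign (−1)^0·-1^-1·+1^-1 = -1.
(a,b)_2: α=-1, β=3; u≡7, v≡1 (mod 8); ε(u)ε(v)=1·0, αω(v)=-1·0, βω(u)=3·0; sum ≡ 0  ⇒  +1.
(a,b)_31: α=1, u≡27; β=0, v≡5 (mod 31); (27|31)=-1, (5|31)=+1; sign (−1)^0·-1^0·+1^1 = +1.
(a,b)_13: α=-6, u≡11; β=-2, v≡6 (mod 13); (11|13)=-1, (6|13)=-1; sign (−1)^0·-1^-2·-1^-6 = +1.
(a,b)_∞: sgn(-15810)=−, sgn(-2958)=−, so -1.
(a,b)_29: α=4, u≡24; β=1, v≡17 (mod 29); (24|29)=+1, (17|29)=-1; sign (−1)^0·+1^1·-1^4 = +1.
(a,b)_23: α=8, u≡11; β=4, v≡18 (mod 23); (11|23)=-1, (18|23)=+1; sign (−1)^0·-1^4·+1^8 = +1.
|Ram(-15810, -2958)| = 4, even; anisotropic at {3, 5, 17, ∞}.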